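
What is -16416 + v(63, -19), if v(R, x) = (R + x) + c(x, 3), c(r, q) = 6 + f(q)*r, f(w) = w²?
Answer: -16537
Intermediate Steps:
c(r, q) = 6 + r*q² (c(r, q) = 6 + q²*r = 6 + r*q²)
v(R, x) = 6 + R + 10*x (v(R, x) = (R + x) + (6 + x*3²) = (R + x) + (6 + x*9) = (R + x) + (6 + 9*x) = 6 + R + 10*x)
-16416 + v(63, -19) = -16416 + (6 + 63 + 10*(-19)) = -16416 + (6 + 63 - 190) = -16416 - 121 = -16537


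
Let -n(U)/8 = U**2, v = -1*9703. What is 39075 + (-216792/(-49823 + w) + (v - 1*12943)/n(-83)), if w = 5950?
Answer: 47246754155431/1208964388 ≈ 39080.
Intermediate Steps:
v = -9703
n(U) = -8*U**2
39075 + (-216792/(-49823 + w) + (v - 1*12943)/n(-83)) = 39075 + (-216792/(-49823 + 5950) + (-9703 - 1*12943)/((-8*(-83)**2))) = 39075 + (-216792/(-43873) + (-9703 - 12943)/((-8*6889))) = 39075 + (-216792*(-1/43873) - 22646/(-55112)) = 39075 + (216792/43873 - 22646*(-1/55112)) = 39075 + (216792/43873 + 11323/27556) = 39075 + 6470694331/1208964388 = 47246754155431/1208964388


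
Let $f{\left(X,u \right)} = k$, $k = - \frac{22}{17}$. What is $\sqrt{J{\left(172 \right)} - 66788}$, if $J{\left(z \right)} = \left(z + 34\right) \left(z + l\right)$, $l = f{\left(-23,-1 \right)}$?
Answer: $\frac{4 i \sqrt{571183}}{17} \approx 177.83 i$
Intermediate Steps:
$k = - \frac{22}{17}$ ($k = \left(-22\right) \frac{1}{17} = - \frac{22}{17} \approx -1.2941$)
$f{\left(X,u \right)} = - \frac{22}{17}$
$l = - \frac{22}{17} \approx -1.2941$
$J{\left(z \right)} = \left(34 + z\right) \left(- \frac{22}{17} + z\right)$ ($J{\left(z \right)} = \left(z + 34\right) \left(z - \frac{22}{17}\right) = \left(34 + z\right) \left(- \frac{22}{17} + z\right)$)
$\sqrt{J{\left(172 \right)} - 66788} = \sqrt{\left(-44 + 172^{2} + \frac{556}{17} \cdot 172\right) - 66788} = \sqrt{\left(-44 + 29584 + \frac{95632}{17}\right) - 66788} = \sqrt{\frac{597812}{17} - 66788} = \sqrt{- \frac{537584}{17}} = \frac{4 i \sqrt{571183}}{17}$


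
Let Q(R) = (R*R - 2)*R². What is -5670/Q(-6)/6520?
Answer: -63/88672 ≈ -0.00071048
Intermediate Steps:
Q(R) = R²*(-2 + R²) (Q(R) = (R² - 2)*R² = (-2 + R²)*R² = R²*(-2 + R²))
-5670/Q(-6)/6520 = -5670/((-6)²*(-2 + (-6)²))/6520 = -5670/(36*(-2 + 36))*(1/6520) = -5670/(36*34)*(1/6520) = -5670/1224*(1/6520) = -54*35/408*(1/6520) = -315/68*1/6520 = -63/88672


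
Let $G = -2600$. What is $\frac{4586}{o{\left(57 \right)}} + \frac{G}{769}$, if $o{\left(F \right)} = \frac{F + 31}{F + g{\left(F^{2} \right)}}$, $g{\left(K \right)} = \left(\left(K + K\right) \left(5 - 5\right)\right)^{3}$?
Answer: $\frac{100394669}{33836} \approx 2967.1$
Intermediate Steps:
$g{\left(K \right)} = 0$ ($g{\left(K \right)} = \left(2 K 0\right)^{3} = 0^{3} = 0$)
$o{\left(F \right)} = \frac{31 + F}{F}$ ($o{\left(F \right)} = \frac{F + 31}{F + 0} = \frac{31 + F}{F}$)
$\frac{4586}{o{\left(57 \right)}} + \frac{G}{769} = \frac{4586}{\frac{1}{57} \left(31 + 57\right)} - \frac{2600}{769} = \frac{4586}{\frac{1}{57} \cdot 88} - \frac{2600}{769} = \frac{4586}{\frac{88}{57}} - \frac{2600}{769} = 4586 \cdot \frac{57}{88} - \frac{2600}{769} = \frac{130701}{44} - \frac{2600}{769} = \frac{100394669}{33836}$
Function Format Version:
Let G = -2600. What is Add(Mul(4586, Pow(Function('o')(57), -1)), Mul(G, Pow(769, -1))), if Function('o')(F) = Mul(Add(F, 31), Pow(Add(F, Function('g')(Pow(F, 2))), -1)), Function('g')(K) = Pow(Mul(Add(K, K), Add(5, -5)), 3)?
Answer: Rational(100394669, 33836) ≈ 2967.1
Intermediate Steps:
Function('g')(K) = 0 (Function('g')(K) = Pow(Mul(Mul(2, K), 0), 3) = Pow(0, 3) = 0)
Function('o')(F) = Mul(Pow(F, -1), Add(31, F)) (Function('o')(F) = Mul(Add(F, 31), Pow(Add(F, 0), -1)) = Mul(Add(31, F), Pow(F, -1)) = Mul(Pow(F, -1), Add(31, F)))
Add(Mul(4586, Pow(Function('o')(57), -1)), Mul(G, Pow(769, -1))) = Add(Mul(4586, Pow(Mul(Pow(57, -1), Add(31, 57)), -1)), Mul(-2600, Pow(769, -1))) = Add(Mul(4586, Pow(Mul(Rational(1, 57), 88), -1)), Mul(-2600, Rational(1, 769))) = Add(Mul(4586, Pow(Rational(88, 57), -1)), Rational(-2600, 769)) = Add(Mul(4586, Rational(57, 88)), Rational(-2600, 769)) = Add(Rational(130701, 44), Rational(-2600, 769)) = Rational(100394669, 33836)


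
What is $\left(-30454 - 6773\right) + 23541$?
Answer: $-13686$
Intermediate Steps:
$\left(-30454 - 6773\right) + 23541 = -37227 + 23541 = -13686$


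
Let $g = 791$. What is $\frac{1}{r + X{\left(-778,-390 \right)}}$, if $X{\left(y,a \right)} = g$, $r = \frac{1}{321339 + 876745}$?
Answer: $\frac{1198084}{947684445} \approx 0.0012642$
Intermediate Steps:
$r = \frac{1}{1198084} \approx 8.3467 \cdot 10^{-7}$
$X{\left(y,a \right)} = 791$
$\frac{1}{r + X{\left(-778,-390 \right)}} = \frac{1}{\frac{1}{1198084} + 791} = \frac{1}{\frac{947684445}{1198084}} = \frac{1198084}{947684445}$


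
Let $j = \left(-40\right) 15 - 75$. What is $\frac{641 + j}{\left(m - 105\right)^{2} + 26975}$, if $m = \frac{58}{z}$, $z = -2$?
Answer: $- \frac{2}{2643} \approx -0.00075672$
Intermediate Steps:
$j = -675$ ($j = -600 - 75 = -675$)
$m = -29$ ($m = \frac{58}{-2} = 58 \left(- \frac{1}{2}\right) = -29$)
$\frac{641 + j}{\left(m - 105\right)^{2} + 26975} = \frac{641 - 675}{\left(-29 - 105\right)^{2} + 26975} = - \frac{34}{\left(-134\right)^{2} + 26975} = - \frac{34}{17956 + 26975} = - \frac{34}{44931} = \left(-34\right) \frac{1}{44931} = - \frac{2}{2643}$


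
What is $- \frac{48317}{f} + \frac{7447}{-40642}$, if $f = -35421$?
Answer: $\frac{1699919327}{1439580282} \approx 1.1808$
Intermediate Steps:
$- \frac{48317}{f} + \frac{7447}{-40642} = - \frac{48317}{-35421} + \frac{7447}{-40642} = \left(-48317\right) \left(- \frac{1}{35421}\right) + 7447 \left(- \frac{1}{40642}\right) = \frac{48317}{35421} - \frac{7447}{40642} = \frac{1699919327}{1439580282}$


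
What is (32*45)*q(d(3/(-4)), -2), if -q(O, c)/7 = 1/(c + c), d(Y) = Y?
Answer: 2520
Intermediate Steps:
q(O, c) = -7/(2*c) (q(O, c) = -7/(c + c) = -7*1/(2*c) = -7/(2*c))
(32*45)*q(d(3/(-4)), -2) = (32*45)*(-7/2/(-2)) = 1440*(-7/2*(-1/2)) = 1440*(7/4) = 2520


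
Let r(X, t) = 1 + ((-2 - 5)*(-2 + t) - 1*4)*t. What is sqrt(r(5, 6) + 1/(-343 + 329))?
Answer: 5*I*sqrt(1498)/14 ≈ 13.823*I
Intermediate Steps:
r(X, t) = 1 + t*(10 - 7*t) (r(X, t) = 1 + (-7*(-2 + t) - 4)*t = 1 + ((14 - 7*t) - 4)*t = 1 + (10 - 7*t)*t = 1 + t*(10 - 7*t))
sqrt(r(5, 6) + 1/(-343 + 329)) = sqrt((1 - 7*6**2 + 10*6) + 1/(-343 + 329)) = sqrt((1 - 7*36 + 60) + 1/(-14)) = sqrt((1 - 252 + 60) - 1/14) = sqrt(-191 - 1/14) = sqrt(-2675/14) = 5*I*sqrt(1498)/14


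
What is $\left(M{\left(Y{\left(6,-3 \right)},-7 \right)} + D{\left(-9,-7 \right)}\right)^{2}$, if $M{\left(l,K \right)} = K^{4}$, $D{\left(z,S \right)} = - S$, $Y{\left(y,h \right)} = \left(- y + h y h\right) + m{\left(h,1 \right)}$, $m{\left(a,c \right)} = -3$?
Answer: $5798464$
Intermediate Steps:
$Y{\left(y,h \right)} = -3 - y + y h^{2}$ ($Y{\left(y,h \right)} = \left(- y + h y h\right) - 3 = \left(- y + y h^{2}\right) - 3 = -3 - y + y h^{2}$)
$\left(M{\left(Y{\left(6,-3 \right)},-7 \right)} + D{\left(-9,-7 \right)}\right)^{2} = \left(\left(-7\right)^{4} - -7\right)^{2} = \left(2401 + 7\right)^{2} = 2408^{2} = 5798464$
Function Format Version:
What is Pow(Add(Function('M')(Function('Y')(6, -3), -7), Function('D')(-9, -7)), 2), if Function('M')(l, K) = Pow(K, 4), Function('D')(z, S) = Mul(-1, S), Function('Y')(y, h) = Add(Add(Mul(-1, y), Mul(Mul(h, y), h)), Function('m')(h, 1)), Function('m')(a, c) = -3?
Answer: 5798464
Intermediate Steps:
Function('Y')(y, h) = Add(-3, Mul(-1, y), Mul(y, Pow(h, 2))) (Function('Y')(y, h) = Add(Add(Mul(-1, y), Mul(Mul(h, y), h)), -3) = Add(Add(Mul(-1, y), Mul(y, Pow(h, 2))), -3) = Add(-3, Mul(-1, y), Mul(y, Pow(h, 2))))
Pow(Add(Function('M')(Function('Y')(6, -3), -7), Function('D')(-9, -7)), 2) = Pow(Add(Pow(-7, 4), Mul(-1, -7)), 2) = Pow(Add(2401, 7), 2) = Pow(2408, 2) = 5798464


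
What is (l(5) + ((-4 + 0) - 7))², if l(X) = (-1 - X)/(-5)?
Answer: 2401/25 ≈ 96.040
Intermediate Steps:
l(X) = ⅕ + X/5 (l(X) = (-1 - X)*(-⅕) = ⅕ + X/5)
(l(5) + ((-4 + 0) - 7))² = ((⅕ + (⅕)*5) + ((-4 + 0) - 7))² = ((⅕ + 1) + (-4 - 7))² = (6/5 - 11)² = (-49/5)² = 2401/25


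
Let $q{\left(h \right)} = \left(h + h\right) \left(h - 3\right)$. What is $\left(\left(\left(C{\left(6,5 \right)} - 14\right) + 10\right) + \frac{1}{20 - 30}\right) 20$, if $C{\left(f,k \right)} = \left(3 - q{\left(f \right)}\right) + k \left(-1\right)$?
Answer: $-842$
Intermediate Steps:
$q{\left(h \right)} = 2 h \left(-3 + h\right)$
$C{\left(f,k \right)} = 3 - k - 2 f \left(-3 + f\right)$ ($C{\left(f,k \right)} = \left(3 - 2 f \left(-3 + f\right)\right) + k \left(-1\right) = \left(3 - 2 f \left(-3 + f\right)\right) - k = 3 - k - 2 f \left(-3 + f\right)$)
$\left(\left(\left(C{\left(6,5 \right)} - 14\right) + 10\right) + \frac{1}{20 - 30}\right) 20 = \left(\left(\left(\left(3 - 5 - 12 \left(-3 + 6\right)\right) - 14\right) + 10\right) + \frac{1}{20 - 30}\right) 20 = \left(\left(\left(\left(3 - 5 - 12 \cdot 3\right) - 14\right) + 10\right) + \frac{1}{-10}\right) 20 = \left(\left(\left(\left(3 - 5 - 36\right) - 14\right) + 10\right) - \frac{1}{10}\right) 20 = \left(\left(\left(-38 - 14\right) + 10\right) - \frac{1}{10}\right) 20 = \left(\left(-52 + 10\right) - \frac{1}{10}\right) 20 = \left(-42 - \frac{1}{10}\right) 20 = \left(- \frac{421}{10}\right) 20 = -842$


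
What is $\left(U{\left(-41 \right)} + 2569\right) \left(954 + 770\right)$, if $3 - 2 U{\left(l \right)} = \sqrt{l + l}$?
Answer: $4431542 - 862 i \sqrt{82} \approx 4.4315 \cdot 10^{6} - 7805.7 i$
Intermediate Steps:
$U{\left(l \right)} = \frac{3}{2} - \frac{\sqrt{2} \sqrt{l}}{2}$ ($U{\left(l \right)} = \frac{3}{2} - \frac{\sqrt{l + l}}{2} = \frac{3}{2} - \frac{\sqrt{2 l}}{2} = \frac{3}{2} - \frac{\sqrt{2} \sqrt{l}}{2}$)
$\left(U{\left(-41 \right)} + 2569\right) \left(954 + 770\right) = \left(\left(\frac{3}{2} - \frac{\sqrt{2} \sqrt{-41}}{2}\right) + 2569\right) \left(954 + 770\right) = \left(\left(\frac{3}{2} - \frac{\sqrt{2} i \sqrt{41}}{2}\right) + 2569\right) 1724 = \left(\left(\frac{3}{2} - \frac{i \sqrt{82}}{2}\right) + 2569\right) 1724 = \left(\frac{5141}{2} - \frac{i \sqrt{82}}{2}\right) 1724 = 4431542 - 862 i \sqrt{82}$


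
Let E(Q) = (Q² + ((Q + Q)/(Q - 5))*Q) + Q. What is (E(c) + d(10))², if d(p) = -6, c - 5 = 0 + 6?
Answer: 249001/9 ≈ 27667.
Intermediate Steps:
c = 11 (c = 5 + (0 + 6) = 5 + 6 = 11)
E(Q) = Q + Q² + 2*Q²/(-5 + Q) (E(Q) = (Q² + ((2*Q)/(-5 + Q))*Q) + Q = (Q² + (2*Q/(-5 + Q))*Q) + Q = (Q² + 2*Q²/(-5 + Q)) + Q = Q + Q² + 2*Q²/(-5 + Q))
(E(c) + d(10))² = (11*(-5 + 11² - 2*11)/(-5 + 11) - 6)² = (11*(-5 + 121 - 22)/6 - 6)² = (11*(⅙)*94 - 6)² = (517/3 - 6)² = (499/3)² = 249001/9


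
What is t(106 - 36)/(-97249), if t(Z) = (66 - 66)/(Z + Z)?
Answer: 0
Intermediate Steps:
t(Z) = 0 (t(Z) = 0/((2*Z)) = 0*(1/(2*Z)) = 0)
t(106 - 36)/(-97249) = 0/(-97249) = 0*(-1/97249) = 0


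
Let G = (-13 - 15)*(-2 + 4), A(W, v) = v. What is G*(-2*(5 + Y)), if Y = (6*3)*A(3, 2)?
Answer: 4592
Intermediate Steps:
Y = 36 (Y = (6*3)*2 = 18*2 = 36)
G = -56 (G = -28*2 = -56)
G*(-2*(5 + Y)) = -(-112)*(5 + 36) = -(-112)*41 = -56*(-82) = 4592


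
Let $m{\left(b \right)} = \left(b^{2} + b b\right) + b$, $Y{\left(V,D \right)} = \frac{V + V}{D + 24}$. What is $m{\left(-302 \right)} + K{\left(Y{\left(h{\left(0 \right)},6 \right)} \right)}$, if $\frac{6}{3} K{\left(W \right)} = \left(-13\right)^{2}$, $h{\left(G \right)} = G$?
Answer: $\frac{364381}{2} \approx 1.8219 \cdot 10^{5}$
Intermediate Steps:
$Y{\left(V,D \right)} = \frac{2 V}{24 + D}$
$m{\left(b \right)} = b + 2 b^{2}$ ($m{\left(b \right)} = \left(b^{2} + b^{2}\right) + b = 2 b^{2} + b = b + 2 b^{2}$)
$K{\left(W \right)} = \frac{169}{2}$ ($K{\left(W \right)} = \frac{\left(-13\right)^{2}}{2} = \frac{1}{2} \cdot 169 = \frac{169}{2}$)
$m{\left(-302 \right)} + K{\left(Y{\left(h{\left(0 \right)},6 \right)} \right)} = - 302 \left(1 + 2 \left(-302\right)\right) + \frac{169}{2} = - 302 \left(1 - 604\right) + \frac{169}{2} = \left(-302\right) \left(-603\right) + \frac{169}{2} = 182106 + \frac{169}{2} = \frac{364381}{2}$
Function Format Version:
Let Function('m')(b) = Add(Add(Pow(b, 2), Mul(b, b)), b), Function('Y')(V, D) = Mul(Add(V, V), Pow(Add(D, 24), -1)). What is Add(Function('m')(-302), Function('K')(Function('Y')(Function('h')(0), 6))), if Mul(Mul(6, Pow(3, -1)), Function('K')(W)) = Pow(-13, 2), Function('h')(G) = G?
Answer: Rational(364381, 2) ≈ 1.8219e+5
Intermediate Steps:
Function('Y')(V, D) = Mul(2, V, Pow(Add(24, D), -1)) (Function('Y')(V, D) = Mul(Mul(2, V), Pow(Add(24, D), -1)) = Mul(2, V, Pow(Add(24, D), -1)))
Function('m')(b) = Add(b, Mul(2, Pow(b, 2))) (Function('m')(b) = Add(Add(Pow(b, 2), Pow(b, 2)), b) = Add(Mul(2, Pow(b, 2)), b) = Add(b, Mul(2, Pow(b, 2))))
Function('K')(W) = Rational(169, 2) (Function('K')(W) = Mul(Rational(1, 2), Pow(-13, 2)) = Mul(Rational(1, 2), 169) = Rational(169, 2))
Add(Function('m')(-302), Function('K')(Function('Y')(Function('h')(0), 6))) = Add(Mul(-302, Add(1, Mul(2, -302))), Rational(169, 2)) = Add(Mul(-302, Add(1, -604)), Rational(169, 2)) = Add(Mul(-302, -603), Rational(169, 2)) = Add(182106, Rational(169, 2)) = Rational(364381, 2)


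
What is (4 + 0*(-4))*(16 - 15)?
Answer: 4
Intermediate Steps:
(4 + 0*(-4))*(16 - 15) = (4 + 0)*1 = 4*1 = 4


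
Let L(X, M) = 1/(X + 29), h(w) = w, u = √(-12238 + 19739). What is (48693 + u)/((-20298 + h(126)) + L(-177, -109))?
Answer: -7206564/2985457 - 148*√7501/2985457 ≈ -2.4182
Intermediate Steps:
u = √7501 ≈ 86.608
L(X, M) = 1/(29 + X)
(48693 + u)/((-20298 + h(126)) + L(-177, -109)) = (48693 + √7501)/((-20298 + 126) + 1/(29 - 177)) = (48693 + √7501)/(-20172 + 1/(-148)) = (48693 + √7501)/(-20172 - 1/148) = (48693 + √7501)/(-2985457/148) = (48693 + √7501)*(-148/2985457) = -7206564/2985457 - 148*√7501/2985457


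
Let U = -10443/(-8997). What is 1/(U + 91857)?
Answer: 2999/275482624 ≈ 1.0886e-5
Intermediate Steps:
U = 3481/2999 (U = -10443*(-1/8997) = 3481/2999 ≈ 1.1607)
1/(U + 91857) = 1/(3481/2999 + 91857) = 1/(275482624/2999) = 2999/275482624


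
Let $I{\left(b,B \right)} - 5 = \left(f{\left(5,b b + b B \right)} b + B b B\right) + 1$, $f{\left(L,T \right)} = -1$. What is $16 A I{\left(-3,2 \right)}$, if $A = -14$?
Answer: $672$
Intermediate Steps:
$I{\left(b,B \right)} = 6 - b + b B^{2}$ ($I{\left(b,B \right)} = 5 + \left(\left(- b + B b B\right) + 1\right) = 5 + \left(\left(- b + b B^{2}\right) + 1\right) = 5 + \left(1 - b + b B^{2}\right) = 6 - b + b B^{2}$)
$16 A I{\left(-3,2 \right)} = 16 \left(-14\right) \left(6 - -3 - 3 \cdot 2^{2}\right) = - 224 \left(6 + 3 - 12\right) = \left(-224\right) \left(-3\right) = 672$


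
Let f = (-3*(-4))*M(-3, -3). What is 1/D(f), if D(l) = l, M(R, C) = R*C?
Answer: 1/108 ≈ 0.0092593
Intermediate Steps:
M(R, C) = C*R
f = 108 (f = (-3*(-4))*(-3*(-3)) = 12*9 = 108)
1/D(f) = 1/108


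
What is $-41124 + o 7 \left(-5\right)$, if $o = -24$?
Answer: $-40284$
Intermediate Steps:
$-41124 + o 7 \left(-5\right) = -41124 + \left(-24\right) 7 \left(-5\right) = -41124 - -840 = -41124 + 840 = -40284$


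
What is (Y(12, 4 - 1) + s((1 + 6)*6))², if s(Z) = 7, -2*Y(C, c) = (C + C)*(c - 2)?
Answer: 25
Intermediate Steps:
Y(C, c) = -C*(-2 + c) (Y(C, c) = -(C + C)*(c - 2)/2 = -2*C*(-2 + c)/2 = -C*(-2 + c))
(Y(12, 4 - 1) + s((1 + 6)*6))² = (12*(2 - (4 - 1)) + 7)² = (12*(2 - 1*3) + 7)² = (12*(2 - 3) + 7)² = (12*(-1) + 7)² = (-12 + 7)² = (-5)² = 25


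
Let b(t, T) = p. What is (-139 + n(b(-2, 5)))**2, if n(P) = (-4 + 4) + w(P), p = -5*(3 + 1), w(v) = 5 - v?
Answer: 12996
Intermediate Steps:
p = -20 (p = -5*4 = -20)
b(t, T) = -20
n(P) = 5 - P (n(P) = (-4 + 4) + (5 - P) = 0 + (5 - P) = 5 - P)
(-139 + n(b(-2, 5)))**2 = (-139 + (5 - 1*(-20)))**2 = (-139 + (5 + 20))**2 = (-139 + 25)**2 = (-114)**2 = 12996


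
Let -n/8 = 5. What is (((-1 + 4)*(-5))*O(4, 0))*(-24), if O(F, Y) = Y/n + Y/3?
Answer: 0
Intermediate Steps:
n = -40 (n = -8*5 = -40)
O(F, Y) = 37*Y/120 (O(F, Y) = Y/(-40) + Y/3 = Y*(-1/40) + Y*(⅓) = -Y/40 + Y/3 = 37*Y/120)
(((-1 + 4)*(-5))*O(4, 0))*(-24) = (((-1 + 4)*(-5))*((37/120)*0))*(-24) = ((3*(-5))*0)*(-24) = -15*0*(-24) = 0*(-24) = 0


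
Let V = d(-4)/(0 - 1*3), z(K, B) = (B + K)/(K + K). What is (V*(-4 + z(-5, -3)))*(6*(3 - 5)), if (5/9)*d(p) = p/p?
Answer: -576/25 ≈ -23.040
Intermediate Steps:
z(K, B) = (B + K)/(2*K) (z(K, B) = (B + K)/((2*K)) = (B + K)*(1/(2*K)) = (B + K)/(2*K))
d(p) = 9/5 (d(p) = 9*(p/p)/5 = (9/5)*1 = 9/5)
V = -⅗ (V = 9/(5*(0 - 1*3)) = 9/(5*(0 - 3)) = (9/5)/(-3) = (9/5)*(-⅓) = -⅗ ≈ -0.60000)
(V*(-4 + z(-5, -3)))*(6*(3 - 5)) = (-3*(-4 + (½)*(-3 - 5)/(-5))/5)*(6*(3 - 5)) = (-3*(-4 + (½)*(-⅕)*(-8))/5)*(6*(-2)) = -3*(-4 + ⅘)/5*(-12) = -⅗*(-16/5)*(-12) = (48/25)*(-12) = -576/25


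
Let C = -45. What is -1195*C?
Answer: 53775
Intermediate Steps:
-1195*C = -1195*(-45) = 53775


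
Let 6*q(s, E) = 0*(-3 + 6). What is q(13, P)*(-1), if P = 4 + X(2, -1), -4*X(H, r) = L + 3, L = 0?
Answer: 0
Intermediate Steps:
X(H, r) = -3/4 (X(H, r) = -(0 + 3)/4 = -1/4*3 = -3/4)
P = 13/4 (P = 4 - 3/4 = 13/4 ≈ 3.2500)
q(s, E) = 0 (q(s, E) = (0*(-3 + 6))/6 = (0*3)/6 = (1/6)*0 = 0)
q(13, P)*(-1) = 0*(-1) = 0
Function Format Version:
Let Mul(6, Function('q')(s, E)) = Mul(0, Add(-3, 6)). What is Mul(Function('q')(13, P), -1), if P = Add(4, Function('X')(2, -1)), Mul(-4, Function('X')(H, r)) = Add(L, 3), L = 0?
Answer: 0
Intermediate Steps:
Function('X')(H, r) = Rational(-3, 4) (Function('X')(H, r) = Mul(Rational(-1, 4), Add(0, 3)) = Mul(Rational(-1, 4), 3) = Rational(-3, 4))
P = Rational(13, 4) (P = Add(4, Rational(-3, 4)) = Rational(13, 4) ≈ 3.2500)
Function('q')(s, E) = 0 (Function('q')(s, E) = Mul(Rational(1, 6), Mul(0, Add(-3, 6))) = Mul(Rational(1, 6), Mul(0, 3)) = Mul(Rational(1, 6), 0) = 0)
Mul(Function('q')(13, P), -1) = Mul(0, -1) = 0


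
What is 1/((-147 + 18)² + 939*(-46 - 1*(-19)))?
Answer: -1/8712 ≈ -0.00011478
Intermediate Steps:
1/((-147 + 18)² + 939*(-46 - 1*(-19))) = 1/((-129)² + 939*(-46 + 19)) = 1/(16641 + 939*(-27)) = 1/(16641 - 25353) = 1/(-8712) = -1/8712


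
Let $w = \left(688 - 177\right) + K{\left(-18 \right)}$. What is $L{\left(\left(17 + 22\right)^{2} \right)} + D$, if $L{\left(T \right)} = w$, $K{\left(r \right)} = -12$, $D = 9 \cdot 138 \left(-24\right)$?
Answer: $-29309$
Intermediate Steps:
$D = -29808$ ($D = 1242 \left(-24\right) = -29808$)
$w = 499$ ($w = \left(688 - 177\right) - 12 = 511 - 12 = 499$)
$L{\left(T \right)} = 499$
$L{\left(\left(17 + 22\right)^{2} \right)} + D = 499 - 29808 = -29309$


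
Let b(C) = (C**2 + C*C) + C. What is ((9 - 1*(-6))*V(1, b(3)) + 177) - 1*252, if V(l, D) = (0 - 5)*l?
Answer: -150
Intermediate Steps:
b(C) = C + 2*C**2 (b(C) = (C**2 + C**2) + C = 2*C**2 + C = C + 2*C**2)
V(l, D) = -5*l
((9 - 1*(-6))*V(1, b(3)) + 177) - 1*252 = ((9 - 1*(-6))*(-5*1) + 177) - 1*252 = ((9 + 6)*(-5) + 177) - 252 = (15*(-5) + 177) - 252 = (-75 + 177) - 252 = 102 - 252 = -150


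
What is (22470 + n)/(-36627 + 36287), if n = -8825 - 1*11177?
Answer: -617/85 ≈ -7.2588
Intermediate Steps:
n = -20002 (n = -8825 - 11177 = -20002)
(22470 + n)/(-36627 + 36287) = (22470 - 20002)/(-36627 + 36287) = 2468/(-340) = 2468*(-1/340) = -617/85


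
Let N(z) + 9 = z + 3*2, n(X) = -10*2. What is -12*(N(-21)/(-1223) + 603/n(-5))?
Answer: 2210967/6115 ≈ 361.56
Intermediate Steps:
n(X) = -20
N(z) = -3 + z (N(z) = -9 + (z + 3*2) = -9 + (z + 6) = -9 + (6 + z) = -3 + z)
-12*(N(-21)/(-1223) + 603/n(-5)) = -12*((-3 - 21)/(-1223) + 603/(-20)) = -12*(-24*(-1/1223) + 603*(-1/20)) = -12*(24/1223 - 603/20) = -12*(-736989/24460) = 2210967/6115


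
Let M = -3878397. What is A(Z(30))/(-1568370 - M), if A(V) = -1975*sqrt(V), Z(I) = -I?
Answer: -1975*I*sqrt(30)/2310027 ≈ -0.0046829*I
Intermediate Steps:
A(Z(30))/(-1568370 - M) = (-1975*I*sqrt(30))/(-1568370 - 1*(-3878397)) = (-1975*I*sqrt(30))/(-1568370 + 3878397) = -1975*I*sqrt(30)/2310027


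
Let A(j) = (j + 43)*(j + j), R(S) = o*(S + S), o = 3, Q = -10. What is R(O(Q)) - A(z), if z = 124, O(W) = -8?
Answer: -41464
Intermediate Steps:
R(S) = 6*S (R(S) = 3*(S + S) = 3*(2*S) = 6*S)
A(j) = 2*j*(43 + j) (A(j) = (43 + j)*(2*j) = 2*j*(43 + j))
R(O(Q)) - A(z) = 6*(-8) - 2*124*(43 + 124) = -48 - 2*124*167 = -48 - 1*41416 = -48 - 41416 = -41464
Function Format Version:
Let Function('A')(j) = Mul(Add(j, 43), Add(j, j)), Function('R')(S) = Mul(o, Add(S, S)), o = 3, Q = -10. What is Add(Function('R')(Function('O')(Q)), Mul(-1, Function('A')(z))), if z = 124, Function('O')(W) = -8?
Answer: -41464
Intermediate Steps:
Function('R')(S) = Mul(6, S) (Function('R')(S) = Mul(3, Add(S, S)) = Mul(3, Mul(2, S)) = Mul(6, S))
Function('A')(j) = Mul(2, j, Add(43, j)) (Function('A')(j) = Mul(Add(43, j), Mul(2, j)) = Mul(2, j, Add(43, j)))
Add(Function('R')(Function('O')(Q)), Mul(-1, Function('A')(z))) = Add(Mul(6, -8), Mul(-1, Mul(2, 124, Add(43, 124)))) = Add(-48, Mul(-1, Mul(2, 124, 167))) = Add(-48, Mul(-1, 41416)) = Add(-48, -41416) = -41464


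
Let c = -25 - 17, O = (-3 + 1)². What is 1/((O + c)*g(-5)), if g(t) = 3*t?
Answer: 1/570 ≈ 0.0017544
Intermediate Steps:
O = 4 (O = (-2)² = 4)
c = -42
1/((O + c)*g(-5)) = 1/((4 - 42)*(3*(-5))) = 1/(-38*(-15)) = 1/570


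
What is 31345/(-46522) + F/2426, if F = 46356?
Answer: 1040265431/56431186 ≈ 18.434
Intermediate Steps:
31345/(-46522) + F/2426 = 31345/(-46522) + 46356/2426 = 31345*(-1/46522) + 46356*(1/2426) = -31345/46522 + 23178/1213 = 1040265431/56431186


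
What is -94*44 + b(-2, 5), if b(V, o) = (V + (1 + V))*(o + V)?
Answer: -4145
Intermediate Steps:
b(V, o) = (1 + 2*V)*(V + o)
-94*44 + b(-2, 5) = -94*44 + (-2 + 5 + 2*(-2)² + 2*(-2)*5) = -4136 + (-2 + 5 + 2*4 - 20) = -4136 + (-2 + 5 + 8 - 20) = -4136 - 9 = -4145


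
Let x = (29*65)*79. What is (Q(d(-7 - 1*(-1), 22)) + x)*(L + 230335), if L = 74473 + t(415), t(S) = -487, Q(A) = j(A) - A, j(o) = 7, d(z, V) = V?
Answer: 45313396900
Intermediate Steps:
Q(A) = 7 - A
x = 148915 (x = 1885*79 = 148915)
L = 73986 (L = 74473 - 487 = 73986)
(Q(d(-7 - 1*(-1), 22)) + x)*(L + 230335) = ((7 - 1*22) + 148915)*(73986 + 230335) = ((7 - 22) + 148915)*304321 = (-15 + 148915)*304321 = 148900*304321 = 45313396900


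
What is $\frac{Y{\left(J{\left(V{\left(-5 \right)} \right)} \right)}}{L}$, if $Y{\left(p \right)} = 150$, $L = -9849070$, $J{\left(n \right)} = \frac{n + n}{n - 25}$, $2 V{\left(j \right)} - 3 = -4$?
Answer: $- \frac{15}{984907} \approx -1.523 \cdot 10^{-5}$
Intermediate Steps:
$V{\left(j \right)} = - \frac{1}{2}$ ($V{\left(j \right)} = \frac{3}{2} + \frac{1}{2} \left(-4\right) = \frac{3}{2} - 2 = - \frac{1}{2}$)
$J{\left(n \right)} = \frac{2 n}{-25 + n}$
$\frac{Y{\left(J{\left(V{\left(-5 \right)} \right)} \right)}}{L} = \frac{150}{-9849070} = 150 \left(- \frac{1}{9849070}\right) = - \frac{15}{984907}$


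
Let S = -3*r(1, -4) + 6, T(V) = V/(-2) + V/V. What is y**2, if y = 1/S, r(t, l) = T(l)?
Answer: 1/9 ≈ 0.11111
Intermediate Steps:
T(V) = 1 - V/2 (T(V) = V*(-1/2) + 1 = -V/2 + 1 = 1 - V/2)
r(t, l) = 1 - l/2
S = -3 (S = -3*(1 - 1/2*(-4)) + 6 = -3*(1 + 2) + 6 = -3*3 + 6 = -9 + 6 = -3)
y = -1/3 (y = 1/(-3) = -1/3 ≈ -0.33333)
y**2 = (-1/3)**2 = 1/9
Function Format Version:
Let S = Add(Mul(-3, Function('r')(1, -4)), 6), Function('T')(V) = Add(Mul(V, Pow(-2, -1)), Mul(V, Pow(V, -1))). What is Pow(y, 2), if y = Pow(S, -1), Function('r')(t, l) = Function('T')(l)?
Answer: Rational(1, 9) ≈ 0.11111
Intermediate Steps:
Function('T')(V) = Add(1, Mul(Rational(-1, 2), V)) (Function('T')(V) = Add(Mul(V, Rational(-1, 2)), 1) = Add(Mul(Rational(-1, 2), V), 1) = Add(1, Mul(Rational(-1, 2), V)))
Function('r')(t, l) = Add(1, Mul(Rational(-1, 2), l))
S = -3 (S = Add(Mul(-3, Add(1, Mul(Rational(-1, 2), -4))), 6) = Add(Mul(-3, Add(1, 2)), 6) = Add(Mul(-3, 3), 6) = Add(-9, 6) = -3)
y = Rational(-1, 3) (y = Pow(-3, -1) = Rational(-1, 3) ≈ -0.33333)
Pow(y, 2) = Pow(Rational(-1, 3), 2) = Rational(1, 9)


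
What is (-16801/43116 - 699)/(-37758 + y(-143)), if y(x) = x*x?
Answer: 30154885/746294844 ≈ 0.040406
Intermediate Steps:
y(x) = x²
(-16801/43116 - 699)/(-37758 + y(-143)) = (-16801/43116 - 699)/(-37758 + (-143)²) = (-16801*1/43116 - 699)/(-37758 + 20449) = (-16801/43116 - 699)/(-17309) = -30154885/43116*(-1/17309) = 30154885/746294844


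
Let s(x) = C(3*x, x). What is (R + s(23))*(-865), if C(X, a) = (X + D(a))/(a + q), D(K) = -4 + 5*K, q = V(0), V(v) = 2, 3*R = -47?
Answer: 21971/3 ≈ 7323.7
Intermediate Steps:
R = -47/3 (R = (1/3)*(-47) = -47/3 ≈ -15.667)
q = 2
C(X, a) = (-4 + X + 5*a)/(2 + a) (C(X, a) = (X + (-4 + 5*a))/(a + 2) = (-4 + X + 5*a)/(2 + a))
s(x) = (-4 + 8*x)/(2 + x) (s(x) = (-4 + 3*x + 5*x)/(2 + x) = (-4 + 8*x)/(2 + x))
(R + s(23))*(-865) = (-47/3 + 4*(-1 + 2*23)/(2 + 23))*(-865) = (-47/3 + 4*(-1 + 46)/25)*(-865) = (-47/3 + 4*(1/25)*45)*(-865) = (-47/3 + 36/5)*(-865) = -127/15*(-865) = 21971/3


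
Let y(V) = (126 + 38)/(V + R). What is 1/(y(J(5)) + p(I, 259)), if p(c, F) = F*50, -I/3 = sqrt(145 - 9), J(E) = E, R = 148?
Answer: 153/1981514 ≈ 7.7214e-5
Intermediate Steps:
y(V) = 164/(148 + V) (y(V) = (126 + 38)/(V + 148) = 164/(148 + V))
I = -6*sqrt(34) (I = -3*sqrt(145 - 9) = -6*sqrt(34) ≈ -34.986)
p(c, F) = 50*F
1/(y(J(5)) + p(I, 259)) = 1/(164/(148 + 5) + 50*259) = 1/(164/153 + 12950) = 1/(1981514/153) = 153/1981514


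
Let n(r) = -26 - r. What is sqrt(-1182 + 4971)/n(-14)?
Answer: -sqrt(421)/4 ≈ -5.1296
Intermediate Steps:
sqrt(-1182 + 4971)/n(-14) = sqrt(-1182 + 4971)/(-26 - 1*(-14)) = sqrt(3789)/(-26 + 14) = (3*sqrt(421))/(-12) = (3*sqrt(421))*(-1/12) = -sqrt(421)/4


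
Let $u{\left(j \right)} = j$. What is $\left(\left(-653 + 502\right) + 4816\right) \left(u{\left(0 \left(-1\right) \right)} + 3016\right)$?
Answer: $14069640$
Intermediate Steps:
$\left(\left(-653 + 502\right) + 4816\right) \left(u{\left(0 \left(-1\right) \right)} + 3016\right) = \left(\left(-653 + 502\right) + 4816\right) \left(0 \left(-1\right) + 3016\right) = \left(-151 + 4816\right) \left(0 + 3016\right) = 4665 \cdot 3016 = 14069640$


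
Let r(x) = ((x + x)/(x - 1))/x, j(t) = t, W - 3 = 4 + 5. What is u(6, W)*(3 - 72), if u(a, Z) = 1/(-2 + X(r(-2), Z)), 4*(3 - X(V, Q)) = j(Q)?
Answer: 69/2 ≈ 34.500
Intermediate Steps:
W = 12 (W = 3 + (4 + 5) = 3 + 9 = 12)
r(x) = 2/(-1 + x) (r(x) = ((2*x)/(-1 + x))/x = (2*x/(-1 + x))/x = 2/(-1 + x))
X(V, Q) = 3 - Q/4
u(a, Z) = 1/(1 - Z/4) (u(a, Z) = 1/(-2 + (3 - Z/4)) = 1/(1 - Z/4))
u(6, W)*(3 - 72) = (-4/(-4 + 12))*(3 - 72) = -4/8*(-69) = -4*⅛*(-69) = -½*(-69) = 69/2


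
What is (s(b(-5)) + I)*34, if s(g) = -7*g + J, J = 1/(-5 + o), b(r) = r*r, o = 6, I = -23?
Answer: -6698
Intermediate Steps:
b(r) = r²
J = 1 (J = 1/(-5 + 6) = 1/1 = 1)
s(g) = 1 - 7*g (s(g) = -7*g + 1 = 1 - 7*g)
(s(b(-5)) + I)*34 = ((1 - 7*(-5)²) - 23)*34 = ((1 - 7*25) - 23)*34 = ((1 - 175) - 23)*34 = (-174 - 23)*34 = -197*34 = -6698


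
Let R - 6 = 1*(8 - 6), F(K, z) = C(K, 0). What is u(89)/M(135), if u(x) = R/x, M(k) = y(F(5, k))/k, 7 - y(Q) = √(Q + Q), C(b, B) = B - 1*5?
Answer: 7560/5251 + 1080*I*√10/5251 ≈ 1.4397 + 0.6504*I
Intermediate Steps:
C(b, B) = -5 + B (C(b, B) = B - 5 = -5 + B)
F(K, z) = -5 (F(K, z) = -5 + 0 = -5)
y(Q) = 7 - √2*√Q (y(Q) = 7 - √(Q + Q) = 7 - √(2*Q) = 7 - √2*√Q)
M(k) = (7 - I*√10)/k (M(k) = (7 - √2*√(-5))/k = (7 - √2*I*√5)/k = (7 - I*√10)/k)
R = 8 (R = 6 + 1*(8 - 6) = 6 + 1*2 = 6 + 2 = 8)
u(x) = 8/x
u(89)/M(135) = (8/89)/(((7 - I*√10)/135)) = (8*(1/89))/(((7 - I*√10)/135)) = 8/(89*(7/135 - I*√10/135))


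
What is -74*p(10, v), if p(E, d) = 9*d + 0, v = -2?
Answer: 1332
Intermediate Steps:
p(E, d) = 9*d
-74*p(10, v) = -666*(-2) = -74*(-18) = 1332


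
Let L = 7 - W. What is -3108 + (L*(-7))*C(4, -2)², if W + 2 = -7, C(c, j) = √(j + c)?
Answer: -3332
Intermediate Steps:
C(c, j) = √(c + j)
W = -9 (W = -2 - 7 = -9)
L = 16 (L = 7 - 1*(-9) = 7 + 9 = 16)
-3108 + (L*(-7))*C(4, -2)² = -3108 + (16*(-7))*(√(4 - 2))² = -3108 - 112*(√2)² = -3108 - 112*2 = -3108 - 224 = -3332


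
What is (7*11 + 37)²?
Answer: 12996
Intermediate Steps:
(7*11 + 37)² = (77 + 37)² = 114² = 12996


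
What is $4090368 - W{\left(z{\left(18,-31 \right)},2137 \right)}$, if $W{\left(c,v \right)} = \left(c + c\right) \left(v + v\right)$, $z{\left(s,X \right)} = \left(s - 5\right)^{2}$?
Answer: $2645756$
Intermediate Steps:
$z{\left(s,X \right)} = \left(-5 + s\right)^{2}$
$W{\left(c,v \right)} = 4 c v$ ($W{\left(c,v \right)} = 2 c 2 v = 4 c v$)
$4090368 - W{\left(z{\left(18,-31 \right)},2137 \right)} = 4090368 - 4 \left(-5 + 18\right)^{2} \cdot 2137 = 4090368 - 4 \cdot 13^{2} \cdot 2137 = 4090368 - 4 \cdot 169 \cdot 2137 = 4090368 - 1444612 = 2645756$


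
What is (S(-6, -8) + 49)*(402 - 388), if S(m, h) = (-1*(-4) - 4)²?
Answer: 686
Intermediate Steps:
S(m, h) = 0 (S(m, h) = (4 - 4)² = 0² = 0)
(S(-6, -8) + 49)*(402 - 388) = (0 + 49)*(402 - 388) = 49*14 = 686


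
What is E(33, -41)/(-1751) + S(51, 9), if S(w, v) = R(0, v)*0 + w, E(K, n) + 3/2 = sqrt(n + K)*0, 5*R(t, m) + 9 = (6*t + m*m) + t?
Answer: 178605/3502 ≈ 51.001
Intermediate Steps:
R(t, m) = -9/5 + m**2/5 + 7*t/5 (R(t, m) = -9/5 + ((6*t + m*m) + t)/5 = -9/5 + ((6*t + m**2) + t)/5 = -9/5 + ((m**2 + 6*t) + t)/5 = -9/5 + (m**2 + 7*t)/5 = -9/5 + (m**2/5 + 7*t/5) = -9/5 + m**2/5 + 7*t/5)
E(K, n) = -3/2 (E(K, n) = -3/2 + sqrt(n + K)*0 = -3/2 + sqrt(K + n)*0 = -3/2 + 0 = -3/2)
S(w, v) = w (S(w, v) = (-9/5 + v**2/5 + (7/5)*0)*0 + w = (-9/5 + v**2/5 + 0)*0 + w = (-9/5 + v**2/5)*0 + w = 0 + w = w)
E(33, -41)/(-1751) + S(51, 9) = -3/2/(-1751) + 51 = -3/2*(-1/1751) + 51 = 3/3502 + 51 = 178605/3502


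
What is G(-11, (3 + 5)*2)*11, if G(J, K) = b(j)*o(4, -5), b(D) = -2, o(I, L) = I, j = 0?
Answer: -88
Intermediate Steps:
G(J, K) = -8 (G(J, K) = -2*4 = -8)
G(-11, (3 + 5)*2)*11 = -8*11 = -88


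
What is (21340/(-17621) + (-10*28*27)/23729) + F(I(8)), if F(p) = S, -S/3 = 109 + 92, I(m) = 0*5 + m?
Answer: -252771203147/418128709 ≈ -604.53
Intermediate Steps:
I(m) = m (I(m) = 0 + m = m)
S = -603 (S = -3*(109 + 92) = -3*201 = -603)
F(p) = -603
(21340/(-17621) + (-10*28*27)/23729) + F(I(8)) = (21340/(-17621) + (-10*28*27)/23729) - 603 = (21340*(-1/17621) - 280*27*(1/23729)) - 603 = (-21340/17621 - 7560*1/23729) - 603 = (-21340/17621 - 7560/23729) - 603 = -639591620/418128709 - 603 = -252771203147/418128709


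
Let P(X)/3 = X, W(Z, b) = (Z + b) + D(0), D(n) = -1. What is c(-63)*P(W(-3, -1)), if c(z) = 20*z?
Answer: 18900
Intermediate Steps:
W(Z, b) = -1 + Z + b (W(Z, b) = (Z + b) - 1 = -1 + Z + b)
P(X) = 3*X
c(-63)*P(W(-3, -1)) = (20*(-63))*(3*(-1 - 3 - 1)) = -3780*(-5) = -1260*(-15) = 18900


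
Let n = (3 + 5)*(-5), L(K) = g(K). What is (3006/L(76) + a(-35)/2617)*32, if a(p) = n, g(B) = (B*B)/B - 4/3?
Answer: 23591146/18319 ≈ 1287.8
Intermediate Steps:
g(B) = -4/3 + B (g(B) = B²/B - 4*⅓ = B - 4/3 = -4/3 + B)
L(K) = -4/3 + K
n = -40 (n = 8*(-5) = -40)
a(p) = -40
(3006/L(76) + a(-35)/2617)*32 = (3006/(-4/3 + 76) - 40/2617)*32 = (3006/(224/3) - 40*1/2617)*32 = (3006*(3/224) - 40/2617)*32 = (4509/112 - 40/2617)*32 = (11795573/293104)*32 = 23591146/18319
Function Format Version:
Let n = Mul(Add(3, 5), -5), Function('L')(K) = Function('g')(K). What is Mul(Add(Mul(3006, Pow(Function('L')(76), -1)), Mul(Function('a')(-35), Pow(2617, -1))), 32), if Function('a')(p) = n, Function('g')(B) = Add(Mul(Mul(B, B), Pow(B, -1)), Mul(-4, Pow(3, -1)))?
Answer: Rational(23591146, 18319) ≈ 1287.8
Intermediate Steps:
Function('g')(B) = Add(Rational(-4, 3), B) (Function('g')(B) = Add(Mul(Pow(B, 2), Pow(B, -1)), Mul(-4, Rational(1, 3))) = Add(B, Rational(-4, 3)) = Add(Rational(-4, 3), B))
Function('L')(K) = Add(Rational(-4, 3), K)
n = -40 (n = Mul(8, -5) = -40)
Function('a')(p) = -40
Mul(Add(Mul(3006, Pow(Function('L')(76), -1)), Mul(Function('a')(-35), Pow(2617, -1))), 32) = Mul(Add(Mul(3006, Pow(Add(Rational(-4, 3), 76), -1)), Mul(-40, Pow(2617, -1))), 32) = Mul(Add(Mul(3006, Pow(Rational(224, 3), -1)), Mul(-40, Rational(1, 2617))), 32) = Mul(Add(Mul(3006, Rational(3, 224)), Rational(-40, 2617)), 32) = Mul(Add(Rational(4509, 112), Rational(-40, 2617)), 32) = Mul(Rational(11795573, 293104), 32) = Rational(23591146, 18319)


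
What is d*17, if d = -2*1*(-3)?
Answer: 102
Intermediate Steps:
d = 6 (d = -2*(-3) = 6)
d*17 = 6*17 = 102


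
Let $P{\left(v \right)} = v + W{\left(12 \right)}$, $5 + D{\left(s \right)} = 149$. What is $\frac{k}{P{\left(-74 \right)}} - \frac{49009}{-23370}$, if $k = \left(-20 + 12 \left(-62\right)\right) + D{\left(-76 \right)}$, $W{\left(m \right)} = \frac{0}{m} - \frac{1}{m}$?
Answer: $\frac{217441801}{20775930} \approx 10.466$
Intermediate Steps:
$D{\left(s \right)} = 144$ ($D{\left(s \right)} = -5 + 149 = 144$)
$W{\left(m \right)} = - \frac{1}{m}$ ($W{\left(m \right)} = 0 - \frac{1}{m} = - \frac{1}{m}$)
$k = -620$ ($k = \left(-20 + 12 \left(-62\right)\right) + 144 = \left(-20 - 744\right) + 144 = -764 + 144 = -620$)
$P{\left(v \right)} = - \frac{1}{12} + v$ ($P{\left(v \right)} = v - \frac{1}{12} = - \frac{1}{12} + v$)
$\frac{k}{P{\left(-74 \right)}} - \frac{49009}{-23370} = - \frac{620}{- \frac{1}{12} - 74} - \frac{49009}{-23370} = - \frac{620}{- \frac{889}{12}} - - \frac{49009}{23370} = \left(-620\right) \left(- \frac{12}{889}\right) + \frac{49009}{23370} = \frac{7440}{889} + \frac{49009}{23370} = \frac{217441801}{20775930}$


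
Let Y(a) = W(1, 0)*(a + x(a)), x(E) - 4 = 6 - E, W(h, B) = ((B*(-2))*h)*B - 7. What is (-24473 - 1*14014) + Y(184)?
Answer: -38557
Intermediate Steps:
W(h, B) = -7 - 2*h*B² (W(h, B) = ((-2*B)*h)*B - 7 = (-2*B*h)*B - 7 = -2*h*B² - 7 = -7 - 2*h*B²)
x(E) = 10 - E (x(E) = 4 + (6 - E) = 10 - E)
Y(a) = -70 (Y(a) = (-7 - 2*1*0²)*(a + (10 - a)) = (-7 - 2*1*0)*10 = (-7 + 0)*10 = -7*10 = -70)
(-24473 - 1*14014) + Y(184) = (-24473 - 1*14014) - 70 = (-24473 - 14014) - 70 = -38487 - 70 = -38557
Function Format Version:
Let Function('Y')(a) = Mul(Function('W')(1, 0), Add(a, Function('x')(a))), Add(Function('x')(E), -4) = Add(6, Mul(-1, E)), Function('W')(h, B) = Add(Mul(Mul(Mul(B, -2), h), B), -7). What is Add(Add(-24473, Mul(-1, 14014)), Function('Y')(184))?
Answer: -38557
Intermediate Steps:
Function('W')(h, B) = Add(-7, Mul(-2, h, Pow(B, 2))) (Function('W')(h, B) = Add(Mul(Mul(Mul(-2, B), h), B), -7) = Add(Mul(Mul(-2, B, h), B), -7) = Add(Mul(-2, h, Pow(B, 2)), -7) = Add(-7, Mul(-2, h, Pow(B, 2))))
Function('x')(E) = Add(10, Mul(-1, E)) (Function('x')(E) = Add(4, Add(6, Mul(-1, E))) = Add(10, Mul(-1, E)))
Function('Y')(a) = -70 (Function('Y')(a) = Mul(Add(-7, Mul(-2, 1, Pow(0, 2))), Add(a, Add(10, Mul(-1, a)))) = Mul(Add(-7, Mul(-2, 1, 0)), 10) = Mul(Add(-7, 0), 10) = Mul(-7, 10) = -70)
Add(Add(-24473, Mul(-1, 14014)), Function('Y')(184)) = Add(Add(-24473, Mul(-1, 14014)), -70) = Add(Add(-24473, -14014), -70) = Add(-38487, -70) = -38557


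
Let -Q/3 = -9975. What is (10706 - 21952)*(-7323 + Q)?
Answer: -254182092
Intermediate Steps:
Q = 29925 (Q = -3*(-9975) = 29925)
(10706 - 21952)*(-7323 + Q) = (10706 - 21952)*(-7323 + 29925) = -11246*22602 = -254182092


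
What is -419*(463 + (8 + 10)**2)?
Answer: -329753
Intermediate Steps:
-419*(463 + (8 + 10)**2) = -419*(463 + 18**2) = -419*(463 + 324) = -419*787 = -329753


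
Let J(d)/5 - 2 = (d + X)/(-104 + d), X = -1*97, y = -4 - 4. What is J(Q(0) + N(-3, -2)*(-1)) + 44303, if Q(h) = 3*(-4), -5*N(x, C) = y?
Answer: 3722687/84 ≈ 44318.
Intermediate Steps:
y = -8
N(x, C) = 8/5 (N(x, C) = -⅕*(-8) = 8/5)
X = -97
Q(h) = -12
J(d) = 10 + 5*(-97 + d)/(-104 + d) (J(d) = 10 + 5*((d - 97)/(-104 + d)) = 10 + 5*((-97 + d)/(-104 + d)) = 10 + 5*(-97 + d)/(-104 + d))
J(Q(0) + N(-3, -2)*(-1)) + 44303 = 5*(-305 + 3*(-12 + (8/5)*(-1)))/(-104 + (-12 + (8/5)*(-1))) + 44303 = 5*(-305 + 3*(-12 - 8/5))/(-104 + (-12 - 8/5)) + 44303 = 5*(-305 + 3*(-68/5))/(-104 - 68/5) + 44303 = 5*(-305 - 204/5)/(-588/5) + 44303 = 5*(-5/588)*(-1729/5) + 44303 = 1235/84 + 44303 = 3722687/84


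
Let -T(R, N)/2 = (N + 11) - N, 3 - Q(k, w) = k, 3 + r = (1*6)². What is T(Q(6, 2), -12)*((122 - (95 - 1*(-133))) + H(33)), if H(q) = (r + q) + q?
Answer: 154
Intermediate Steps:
r = 33 (r = -3 + (1*6)² = -3 + 6² = -3 + 36 = 33)
Q(k, w) = 3 - k
H(q) = 33 + 2*q (H(q) = (33 + q) + q = 33 + 2*q)
T(R, N) = -22 (T(R, N) = -2*((N + 11) - N) = -2*((11 + N) - N) = -2*11 = -22)
T(Q(6, 2), -12)*((122 - (95 - 1*(-133))) + H(33)) = -22*((122 - (95 - 1*(-133))) + (33 + 2*33)) = -22*((122 - (95 + 133)) + (33 + 66)) = -22*((122 - 1*228) + 99) = -22*((122 - 228) + 99) = -22*(-106 + 99) = -22*(-7) = 154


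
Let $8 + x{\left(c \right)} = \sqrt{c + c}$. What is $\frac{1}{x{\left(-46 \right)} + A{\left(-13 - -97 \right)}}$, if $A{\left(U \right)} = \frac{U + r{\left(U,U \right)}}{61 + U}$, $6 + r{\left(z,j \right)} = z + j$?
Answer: $- \frac{66265}{1384848} - \frac{21025 i \sqrt{23}}{1384848} \approx -0.04785 - 0.072811 i$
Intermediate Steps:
$x{\left(c \right)} = -8 + \sqrt{2} \sqrt{c}$ ($x{\left(c \right)} = -8 + \sqrt{c + c} = -8 + \sqrt{2 c} = -8 + \sqrt{2} \sqrt{c}$)
$r{\left(z,j \right)} = -6 + j + z$ ($r{\left(z,j \right)} = -6 + \left(z + j\right) = -6 + \left(j + z\right) = -6 + j + z$)
$A{\left(U \right)} = \frac{-6 + 3 U}{61 + U}$ ($A{\left(U \right)} = \frac{U + \left(-6 + U + U\right)}{61 + U} = \frac{U + \left(-6 + 2 U\right)}{61 + U} = \frac{-6 + 3 U}{61 + U}$)
$\frac{1}{x{\left(-46 \right)} + A{\left(-13 - -97 \right)}} = \frac{1}{\left(-8 + \sqrt{2} \sqrt{-46}\right) + \frac{3 \left(-2 - -84\right)}{61 - -84}} = \frac{1}{\left(-8 + \sqrt{2} i \sqrt{46}\right) + \frac{3 \left(-2 + \left(-13 + 97\right)\right)}{61 + \left(-13 + 97\right)}} = \frac{1}{\left(-8 + 2 i \sqrt{23}\right) + \frac{3 \left(-2 + 84\right)}{61 + 84}} = \frac{1}{\left(-8 + 2 i \sqrt{23}\right) + 3 \cdot \frac{1}{145} \cdot 82} = \frac{1}{\left(-8 + 2 i \sqrt{23}\right) + \frac{246}{145}} = \frac{1}{- \frac{914}{145} + 2 i \sqrt{23}}$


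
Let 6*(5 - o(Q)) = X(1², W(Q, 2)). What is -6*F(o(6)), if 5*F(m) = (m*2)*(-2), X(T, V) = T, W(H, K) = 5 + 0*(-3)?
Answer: 116/5 ≈ 23.200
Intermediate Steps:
W(H, K) = 5 (W(H, K) = 5 + 0 = 5)
o(Q) = 29/6 (o(Q) = 5 - ⅙*1² = 5 - ⅙*1 = 5 - ⅙ = 29/6)
F(m) = -4*m/5 (F(m) = ((m*2)*(-2))/5 = ((2*m)*(-2))/5 = (-4*m)/5 = -4*m/5)
-6*F(o(6)) = -(-24)*29/(5*6) = -6*(-58/15) = 116/5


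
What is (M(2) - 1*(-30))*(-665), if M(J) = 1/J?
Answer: -40565/2 ≈ -20283.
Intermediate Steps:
(M(2) - 1*(-30))*(-665) = (1/2 - 1*(-30))*(-665) = (1/2 + 30)*(-665) = (61/2)*(-665) = -40565/2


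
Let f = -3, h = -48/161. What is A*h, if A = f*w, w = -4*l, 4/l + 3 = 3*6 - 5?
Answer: -1152/805 ≈ -1.4311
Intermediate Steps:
h = -48/161 (h = -48*1/161 = -48/161 ≈ -0.29814)
l = ⅖ (l = 4/(-3 + (3*6 - 5)) = 4/(-3 + (18 - 5)) = 4/(-3 + 13) = 4/10 = 4*(⅒) = ⅖ ≈ 0.40000)
w = -8/5 (w = -4*⅖ = -8/5 ≈ -1.6000)
A = 24/5 (A = -3*(-8/5) = 24/5 ≈ 4.8000)
A*h = (24/5)*(-48/161) = -1152/805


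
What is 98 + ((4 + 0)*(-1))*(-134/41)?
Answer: 4554/41 ≈ 111.07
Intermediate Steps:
98 + ((4 + 0)*(-1))*(-134/41) = 98 + (4*(-1))*(-134*1/41) = 98 - 4*(-134/41) = 98 + 536/41 = 4554/41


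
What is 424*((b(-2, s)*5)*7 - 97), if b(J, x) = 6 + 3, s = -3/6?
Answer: 92432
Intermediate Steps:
s = -1/2 (s = -3*1/6 = -1/2 ≈ -0.50000)
b(J, x) = 9
424*((b(-2, s)*5)*7 - 97) = 424*((9*5)*7 - 97) = 424*(45*7 - 97) = 424*(315 - 97) = 424*218 = 92432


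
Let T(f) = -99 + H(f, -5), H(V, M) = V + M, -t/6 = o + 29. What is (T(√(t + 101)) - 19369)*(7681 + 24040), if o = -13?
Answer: -617703033 + 31721*√5 ≈ -6.1763e+8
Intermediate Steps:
t = -96 (t = -6*(-13 + 29) = -6*16 = -96)
H(V, M) = M + V
T(f) = -104 + f (T(f) = -99 + (-5 + f) = -104 + f)
(T(√(t + 101)) - 19369)*(7681 + 24040) = ((-104 + √(-96 + 101)) - 19369)*(7681 + 24040) = ((-104 + √5) - 19369)*31721 = (-19473 + √5)*31721 = -617703033 + 31721*√5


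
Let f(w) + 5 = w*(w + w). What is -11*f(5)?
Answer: -495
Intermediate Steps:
f(w) = -5 + 2*w² (f(w) = -5 + w*(w + w) = -5 + w*(2*w) = -5 + 2*w²)
-11*f(5) = -11*(-5 + 2*5²) = -11*(-5 + 2*25) = -11*(-5 + 50) = -11*45 = -495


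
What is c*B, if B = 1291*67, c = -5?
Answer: -432485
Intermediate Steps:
B = 86497
c*B = -5*86497 = -432485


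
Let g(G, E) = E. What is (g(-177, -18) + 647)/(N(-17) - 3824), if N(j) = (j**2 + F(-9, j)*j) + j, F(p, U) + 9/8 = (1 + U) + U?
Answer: -5032/23775 ≈ -0.21165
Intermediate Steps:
F(p, U) = -1/8 + 2*U (F(p, U) = -9/8 + ((1 + U) + U) = -9/8 + (1 + 2*U) = -1/8 + 2*U)
N(j) = j + j**2 + j*(-1/8 + 2*j) (N(j) = (j**2 + (-1/8 + 2*j)*j) + j = (j**2 + j*(-1/8 + 2*j)) + j = j + j**2 + j*(-1/8 + 2*j))
(g(-177, -18) + 647)/(N(-17) - 3824) = (-18 + 647)/((1/8)*(-17)*(7 + 24*(-17)) - 3824) = 629/((1/8)*(-17)*(7 - 408) - 3824) = 629/((1/8)*(-17)*(-401) - 3824) = 629/(6817/8 - 3824) = 629/(-23775/8) = 629*(-8/23775) = -5032/23775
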